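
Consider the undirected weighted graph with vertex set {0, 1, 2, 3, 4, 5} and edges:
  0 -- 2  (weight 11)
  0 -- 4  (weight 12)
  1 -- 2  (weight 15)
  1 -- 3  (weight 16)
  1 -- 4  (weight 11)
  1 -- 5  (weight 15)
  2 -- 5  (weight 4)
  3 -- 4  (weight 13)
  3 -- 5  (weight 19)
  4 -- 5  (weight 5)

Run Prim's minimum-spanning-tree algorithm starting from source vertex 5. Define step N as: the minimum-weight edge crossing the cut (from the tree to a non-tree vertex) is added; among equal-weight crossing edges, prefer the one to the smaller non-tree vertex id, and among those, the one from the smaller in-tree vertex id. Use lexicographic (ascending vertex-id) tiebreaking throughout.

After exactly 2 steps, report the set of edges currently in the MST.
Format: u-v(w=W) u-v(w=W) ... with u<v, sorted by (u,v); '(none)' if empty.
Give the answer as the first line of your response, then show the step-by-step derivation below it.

2-5(w=4) 4-5(w=5)

step 1: add edge 2-5 (w=4); MST = {2-5(w=4)}
step 2: add edge 4-5 (w=5); MST = {2-5(w=4) 4-5(w=5)}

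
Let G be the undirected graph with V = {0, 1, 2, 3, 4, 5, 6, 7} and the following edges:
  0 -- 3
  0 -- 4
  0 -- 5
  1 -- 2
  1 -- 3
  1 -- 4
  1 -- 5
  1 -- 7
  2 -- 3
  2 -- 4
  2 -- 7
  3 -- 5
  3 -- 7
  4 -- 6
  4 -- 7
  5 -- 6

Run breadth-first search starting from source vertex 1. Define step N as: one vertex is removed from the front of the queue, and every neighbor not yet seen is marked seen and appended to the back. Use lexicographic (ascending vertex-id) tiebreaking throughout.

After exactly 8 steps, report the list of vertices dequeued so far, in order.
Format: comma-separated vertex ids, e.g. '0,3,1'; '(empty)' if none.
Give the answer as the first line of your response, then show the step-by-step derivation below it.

1,2,3,4,5,7,0,6

step 1: dequeue 1; queue=[2,3,4,5,7]; order=1
step 2: dequeue 2; queue=[3,4,5,7]; order=1,2
step 3: dequeue 3; queue=[4,5,7,0]; order=1,2,3
step 4: dequeue 4; queue=[5,7,0,6]; order=1,2,3,4
step 5: dequeue 5; queue=[7,0,6]; order=1,2,3,4,5
step 6: dequeue 7; queue=[0,6]; order=1,2,3,4,5,7
step 7: dequeue 0; queue=[6]; order=1,2,3,4,5,7,0
step 8: dequeue 6; queue=[(empty)]; order=1,2,3,4,5,7,0,6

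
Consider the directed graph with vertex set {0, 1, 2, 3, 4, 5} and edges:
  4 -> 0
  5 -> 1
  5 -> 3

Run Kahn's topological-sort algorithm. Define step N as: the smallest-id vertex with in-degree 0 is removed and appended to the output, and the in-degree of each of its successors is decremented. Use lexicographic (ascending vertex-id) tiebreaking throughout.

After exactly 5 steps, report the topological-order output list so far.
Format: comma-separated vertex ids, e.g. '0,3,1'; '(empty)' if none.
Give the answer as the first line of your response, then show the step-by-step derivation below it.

2,4,0,5,1

step 1: output 2; order=[2]; indeg=(1,1,0,1,0,0)
step 2: output 4; order=[2,4]; indeg=(0,1,0,1,0,0)
step 3: output 0; order=[2,4,0]; indeg=(0,1,0,1,0,0)
step 4: output 5; order=[2,4,0,5]; indeg=(0,0,0,0,0,0)
step 5: output 1; order=[2,4,0,5,1]; indeg=(0,0,0,0,0,0)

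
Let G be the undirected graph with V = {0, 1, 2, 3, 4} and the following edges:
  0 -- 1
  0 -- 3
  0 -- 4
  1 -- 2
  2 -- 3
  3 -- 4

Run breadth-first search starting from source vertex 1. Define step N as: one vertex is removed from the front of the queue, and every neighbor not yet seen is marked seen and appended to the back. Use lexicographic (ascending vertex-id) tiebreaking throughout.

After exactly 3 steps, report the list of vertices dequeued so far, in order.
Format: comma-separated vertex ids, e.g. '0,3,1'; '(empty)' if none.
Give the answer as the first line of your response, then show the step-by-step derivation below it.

1,0,2

step 1: dequeue 1; queue=[0,2]; order=1
step 2: dequeue 0; queue=[2,3,4]; order=1,0
step 3: dequeue 2; queue=[3,4]; order=1,0,2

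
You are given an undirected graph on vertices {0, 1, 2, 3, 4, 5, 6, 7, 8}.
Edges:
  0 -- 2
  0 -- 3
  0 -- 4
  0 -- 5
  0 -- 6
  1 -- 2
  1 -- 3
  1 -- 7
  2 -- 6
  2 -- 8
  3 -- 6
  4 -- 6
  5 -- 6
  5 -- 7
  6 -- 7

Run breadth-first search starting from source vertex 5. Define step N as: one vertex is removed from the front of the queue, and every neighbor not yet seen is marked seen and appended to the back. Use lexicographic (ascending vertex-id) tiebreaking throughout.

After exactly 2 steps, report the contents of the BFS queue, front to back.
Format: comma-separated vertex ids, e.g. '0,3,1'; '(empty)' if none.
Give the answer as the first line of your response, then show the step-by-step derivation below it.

6,7,2,3,4

step 1: dequeue 5; queue=[0,6,7]; order=5
step 2: dequeue 0; queue=[6,7,2,3,4]; order=5,0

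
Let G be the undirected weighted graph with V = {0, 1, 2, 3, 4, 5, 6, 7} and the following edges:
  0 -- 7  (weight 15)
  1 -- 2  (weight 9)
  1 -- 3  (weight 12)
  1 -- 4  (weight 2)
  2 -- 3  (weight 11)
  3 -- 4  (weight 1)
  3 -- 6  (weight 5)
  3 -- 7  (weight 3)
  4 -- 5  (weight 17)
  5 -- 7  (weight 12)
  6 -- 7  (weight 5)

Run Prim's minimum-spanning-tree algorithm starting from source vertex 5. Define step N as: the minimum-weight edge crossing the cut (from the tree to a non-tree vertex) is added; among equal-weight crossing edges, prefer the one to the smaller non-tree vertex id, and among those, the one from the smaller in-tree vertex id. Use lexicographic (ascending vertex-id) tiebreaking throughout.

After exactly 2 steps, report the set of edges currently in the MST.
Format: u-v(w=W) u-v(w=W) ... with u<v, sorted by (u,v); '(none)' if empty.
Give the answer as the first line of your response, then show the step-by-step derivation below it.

3-7(w=3) 5-7(w=12)

step 1: add edge 5-7 (w=12); MST = {5-7(w=12)}
step 2: add edge 3-7 (w=3); MST = {3-7(w=3) 5-7(w=12)}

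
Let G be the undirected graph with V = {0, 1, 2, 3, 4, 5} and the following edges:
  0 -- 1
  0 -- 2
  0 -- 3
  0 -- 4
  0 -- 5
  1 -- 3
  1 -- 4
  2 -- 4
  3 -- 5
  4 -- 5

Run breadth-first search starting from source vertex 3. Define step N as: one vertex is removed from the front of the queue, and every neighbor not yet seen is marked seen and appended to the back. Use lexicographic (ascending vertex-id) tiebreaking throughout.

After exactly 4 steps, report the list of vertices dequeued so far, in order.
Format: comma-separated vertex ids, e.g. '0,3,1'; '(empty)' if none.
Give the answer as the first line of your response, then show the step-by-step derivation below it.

3,0,1,5

step 1: dequeue 3; queue=[0,1,5]; order=3
step 2: dequeue 0; queue=[1,5,2,4]; order=3,0
step 3: dequeue 1; queue=[5,2,4]; order=3,0,1
step 4: dequeue 5; queue=[2,4]; order=3,0,1,5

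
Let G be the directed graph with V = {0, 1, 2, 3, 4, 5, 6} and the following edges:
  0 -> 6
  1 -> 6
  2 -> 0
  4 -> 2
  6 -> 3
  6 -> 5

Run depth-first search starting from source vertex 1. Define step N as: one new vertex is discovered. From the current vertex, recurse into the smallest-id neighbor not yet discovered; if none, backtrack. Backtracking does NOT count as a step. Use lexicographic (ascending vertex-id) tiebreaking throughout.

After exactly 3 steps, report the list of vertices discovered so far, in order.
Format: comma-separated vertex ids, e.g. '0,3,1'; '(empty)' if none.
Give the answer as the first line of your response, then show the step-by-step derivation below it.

1,6,3

step 1: discover 1; path=1; order=1
step 2: discover 6; path=1>6; order=1,6
step 3: discover 3; path=1>6>3; order=1,6,3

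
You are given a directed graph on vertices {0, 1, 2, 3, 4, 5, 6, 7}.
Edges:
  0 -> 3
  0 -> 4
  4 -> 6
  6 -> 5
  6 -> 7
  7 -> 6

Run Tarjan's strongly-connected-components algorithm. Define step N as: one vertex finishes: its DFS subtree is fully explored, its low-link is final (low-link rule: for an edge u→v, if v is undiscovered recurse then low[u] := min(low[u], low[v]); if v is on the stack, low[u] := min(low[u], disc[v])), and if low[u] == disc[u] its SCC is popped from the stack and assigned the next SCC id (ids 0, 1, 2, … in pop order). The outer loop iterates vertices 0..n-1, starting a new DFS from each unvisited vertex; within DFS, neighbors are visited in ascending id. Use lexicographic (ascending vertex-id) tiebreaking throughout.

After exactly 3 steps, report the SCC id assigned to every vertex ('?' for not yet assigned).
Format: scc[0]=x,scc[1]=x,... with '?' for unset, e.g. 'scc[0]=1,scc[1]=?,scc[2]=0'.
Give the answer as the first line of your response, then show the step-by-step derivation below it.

scc[0]=?,scc[1]=?,scc[2]=?,scc[3]=0,scc[4]=?,scc[5]=1,scc[6]=?,scc[7]=?

step 1: low=(low[0]=0,low[1]=?,low[2]=?,low[3]=1,low[4]=?,low[5]=?,low[6]=?,low[7]=?); scc=(scc[0]=?,scc[1]=?,scc[2]=?,scc[3]=0,scc[4]=?,scc[5]=?,scc[6]=?,scc[7]=?)
step 2: low=(low[0]=0,low[1]=?,low[2]=?,low[3]=1,low[4]=2,low[5]=4,low[6]=3,low[7]=?); scc=(scc[0]=?,scc[1]=?,scc[2]=?,scc[3]=0,scc[4]=?,scc[5]=1,scc[6]=?,scc[7]=?)
step 3: low=(low[0]=0,low[1]=?,low[2]=?,low[3]=1,low[4]=2,low[5]=4,low[6]=3,low[7]=3); scc=(scc[0]=?,scc[1]=?,scc[2]=?,scc[3]=0,scc[4]=?,scc[5]=1,scc[6]=?,scc[7]=?)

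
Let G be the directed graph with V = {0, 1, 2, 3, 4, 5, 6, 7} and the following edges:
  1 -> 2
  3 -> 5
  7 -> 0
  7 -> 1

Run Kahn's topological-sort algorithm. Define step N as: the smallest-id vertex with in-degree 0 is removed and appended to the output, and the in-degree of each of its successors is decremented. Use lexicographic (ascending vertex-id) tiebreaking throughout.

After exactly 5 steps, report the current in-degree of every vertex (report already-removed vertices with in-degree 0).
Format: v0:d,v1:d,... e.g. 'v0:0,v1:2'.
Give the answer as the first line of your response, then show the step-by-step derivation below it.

v0:0,v1:0,v2:1,v3:0,v4:0,v5:0,v6:0,v7:0

step 1: output 3; order=[3]; indeg=(1,1,1,0,0,0,0,0)
step 2: output 4; order=[3,4]; indeg=(1,1,1,0,0,0,0,0)
step 3: output 5; order=[3,4,5]; indeg=(1,1,1,0,0,0,0,0)
step 4: output 6; order=[3,4,5,6]; indeg=(1,1,1,0,0,0,0,0)
step 5: output 7; order=[3,4,5,6,7]; indeg=(0,0,1,0,0,0,0,0)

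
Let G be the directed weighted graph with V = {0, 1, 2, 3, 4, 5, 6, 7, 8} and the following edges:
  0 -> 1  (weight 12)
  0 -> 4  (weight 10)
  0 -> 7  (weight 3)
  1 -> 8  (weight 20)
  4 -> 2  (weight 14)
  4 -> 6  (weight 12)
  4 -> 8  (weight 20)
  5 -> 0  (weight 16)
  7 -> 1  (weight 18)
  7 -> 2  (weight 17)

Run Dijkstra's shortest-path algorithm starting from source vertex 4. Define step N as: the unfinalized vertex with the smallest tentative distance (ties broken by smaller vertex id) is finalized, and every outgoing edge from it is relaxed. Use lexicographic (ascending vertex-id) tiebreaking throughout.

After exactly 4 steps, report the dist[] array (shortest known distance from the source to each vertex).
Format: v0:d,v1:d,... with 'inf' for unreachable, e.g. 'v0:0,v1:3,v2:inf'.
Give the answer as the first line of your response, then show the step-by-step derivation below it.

v0:inf,v1:inf,v2:14,v3:inf,v4:0,v5:inf,v6:12,v7:inf,v8:20

step 1: dist = v0:inf,v1:inf,v2:14,v3:inf,v4:0,v5:inf,v6:12,v7:inf,v8:20
step 2: dist = v0:inf,v1:inf,v2:14,v3:inf,v4:0,v5:inf,v6:12,v7:inf,v8:20
step 3: dist = v0:inf,v1:inf,v2:14,v3:inf,v4:0,v5:inf,v6:12,v7:inf,v8:20
step 4: dist = v0:inf,v1:inf,v2:14,v3:inf,v4:0,v5:inf,v6:12,v7:inf,v8:20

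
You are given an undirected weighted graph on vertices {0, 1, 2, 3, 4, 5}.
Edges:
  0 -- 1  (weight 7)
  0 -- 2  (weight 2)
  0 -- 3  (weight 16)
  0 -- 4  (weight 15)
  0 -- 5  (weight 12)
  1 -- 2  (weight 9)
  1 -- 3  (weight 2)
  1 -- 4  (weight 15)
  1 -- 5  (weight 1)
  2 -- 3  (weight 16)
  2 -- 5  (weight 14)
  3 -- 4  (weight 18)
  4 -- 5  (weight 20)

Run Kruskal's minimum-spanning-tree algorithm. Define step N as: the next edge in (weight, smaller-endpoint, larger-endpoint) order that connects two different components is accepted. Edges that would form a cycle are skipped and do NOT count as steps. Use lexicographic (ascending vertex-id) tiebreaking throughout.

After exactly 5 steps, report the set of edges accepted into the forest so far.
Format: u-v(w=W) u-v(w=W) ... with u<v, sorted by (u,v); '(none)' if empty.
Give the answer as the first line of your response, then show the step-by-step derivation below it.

0-1(w=7) 0-2(w=2) 0-4(w=15) 1-3(w=2) 1-5(w=1)

step 1: add edge 1-5 (w=1); MST = {1-5(w=1)}
step 2: add edge 0-2 (w=2); MST = {0-2(w=2) 1-5(w=1)}
step 3: add edge 1-3 (w=2); MST = {0-2(w=2) 1-3(w=2) 1-5(w=1)}
step 4: add edge 0-1 (w=7); MST = {0-1(w=7) 0-2(w=2) 1-3(w=2) 1-5(w=1)}
step 5: add edge 0-4 (w=15); MST = {0-1(w=7) 0-2(w=2) 0-4(w=15) 1-3(w=2) 1-5(w=1)}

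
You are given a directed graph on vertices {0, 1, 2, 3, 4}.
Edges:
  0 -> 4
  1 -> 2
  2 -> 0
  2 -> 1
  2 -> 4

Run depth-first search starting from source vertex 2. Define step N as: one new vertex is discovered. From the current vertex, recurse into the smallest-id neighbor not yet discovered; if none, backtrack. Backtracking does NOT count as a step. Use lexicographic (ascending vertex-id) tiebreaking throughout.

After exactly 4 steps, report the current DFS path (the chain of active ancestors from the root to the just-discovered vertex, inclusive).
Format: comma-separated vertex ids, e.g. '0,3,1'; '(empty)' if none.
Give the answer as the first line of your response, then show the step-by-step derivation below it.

2,1

step 1: discover 2; path=2; order=2
step 2: discover 0; path=2>0; order=2,0
step 3: discover 4; path=2>0>4; order=2,0,4
step 4: discover 1; path=2>1; order=2,0,4,1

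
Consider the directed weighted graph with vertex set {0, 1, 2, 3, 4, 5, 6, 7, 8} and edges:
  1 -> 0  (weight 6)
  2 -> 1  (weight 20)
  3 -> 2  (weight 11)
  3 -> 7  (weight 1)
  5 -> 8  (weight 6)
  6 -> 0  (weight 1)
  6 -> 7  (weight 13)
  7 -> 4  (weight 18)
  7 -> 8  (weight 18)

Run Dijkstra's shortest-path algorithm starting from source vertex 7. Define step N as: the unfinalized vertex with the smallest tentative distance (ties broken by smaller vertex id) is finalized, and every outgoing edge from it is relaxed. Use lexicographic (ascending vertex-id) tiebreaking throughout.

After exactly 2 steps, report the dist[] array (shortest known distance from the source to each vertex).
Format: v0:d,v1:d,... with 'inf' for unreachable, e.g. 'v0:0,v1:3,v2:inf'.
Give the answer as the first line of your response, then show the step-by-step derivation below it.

v0:inf,v1:inf,v2:inf,v3:inf,v4:18,v5:inf,v6:inf,v7:0,v8:18

step 1: dist = v0:inf,v1:inf,v2:inf,v3:inf,v4:18,v5:inf,v6:inf,v7:0,v8:18
step 2: dist = v0:inf,v1:inf,v2:inf,v3:inf,v4:18,v5:inf,v6:inf,v7:0,v8:18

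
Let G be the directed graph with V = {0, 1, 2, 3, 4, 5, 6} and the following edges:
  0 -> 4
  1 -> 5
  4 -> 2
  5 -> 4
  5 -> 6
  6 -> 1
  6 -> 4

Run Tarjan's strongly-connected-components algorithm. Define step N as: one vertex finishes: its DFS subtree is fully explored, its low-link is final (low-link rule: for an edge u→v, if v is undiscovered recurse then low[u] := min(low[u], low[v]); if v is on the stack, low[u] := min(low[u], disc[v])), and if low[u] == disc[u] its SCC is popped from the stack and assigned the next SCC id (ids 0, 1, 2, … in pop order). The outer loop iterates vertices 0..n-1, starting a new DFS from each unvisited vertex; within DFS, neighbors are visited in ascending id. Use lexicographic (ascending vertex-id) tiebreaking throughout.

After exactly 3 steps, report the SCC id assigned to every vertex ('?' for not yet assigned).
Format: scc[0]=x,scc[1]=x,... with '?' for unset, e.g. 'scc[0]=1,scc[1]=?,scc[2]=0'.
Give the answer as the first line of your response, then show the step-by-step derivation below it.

scc[0]=2,scc[1]=?,scc[2]=0,scc[3]=?,scc[4]=1,scc[5]=?,scc[6]=?

step 1: low=(low[0]=0,low[1]=?,low[2]=2,low[3]=?,low[4]=1,low[5]=?,low[6]=?); scc=(scc[0]=?,scc[1]=?,scc[2]=0,scc[3]=?,scc[4]=?,scc[5]=?,scc[6]=?)
step 2: low=(low[0]=0,low[1]=?,low[2]=2,low[3]=?,low[4]=1,low[5]=?,low[6]=?); scc=(scc[0]=?,scc[1]=?,scc[2]=0,scc[3]=?,scc[4]=1,scc[5]=?,scc[6]=?)
step 3: low=(low[0]=0,low[1]=?,low[2]=2,low[3]=?,low[4]=1,low[5]=?,low[6]=?); scc=(scc[0]=2,scc[1]=?,scc[2]=0,scc[3]=?,scc[4]=1,scc[5]=?,scc[6]=?)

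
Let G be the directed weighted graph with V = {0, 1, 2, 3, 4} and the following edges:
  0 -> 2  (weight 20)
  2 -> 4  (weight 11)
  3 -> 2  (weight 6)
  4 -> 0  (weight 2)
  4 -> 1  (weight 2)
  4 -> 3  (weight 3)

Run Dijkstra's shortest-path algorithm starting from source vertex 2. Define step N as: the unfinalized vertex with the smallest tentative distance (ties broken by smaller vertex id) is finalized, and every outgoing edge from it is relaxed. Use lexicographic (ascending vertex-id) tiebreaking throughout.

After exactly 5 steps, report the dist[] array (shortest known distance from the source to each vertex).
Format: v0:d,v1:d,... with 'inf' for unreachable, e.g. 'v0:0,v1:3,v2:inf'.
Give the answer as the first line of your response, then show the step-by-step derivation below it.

v0:13,v1:13,v2:0,v3:14,v4:11

step 1: dist = v0:inf,v1:inf,v2:0,v3:inf,v4:11
step 2: dist = v0:13,v1:13,v2:0,v3:14,v4:11
step 3: dist = v0:13,v1:13,v2:0,v3:14,v4:11
step 4: dist = v0:13,v1:13,v2:0,v3:14,v4:11
step 5: dist = v0:13,v1:13,v2:0,v3:14,v4:11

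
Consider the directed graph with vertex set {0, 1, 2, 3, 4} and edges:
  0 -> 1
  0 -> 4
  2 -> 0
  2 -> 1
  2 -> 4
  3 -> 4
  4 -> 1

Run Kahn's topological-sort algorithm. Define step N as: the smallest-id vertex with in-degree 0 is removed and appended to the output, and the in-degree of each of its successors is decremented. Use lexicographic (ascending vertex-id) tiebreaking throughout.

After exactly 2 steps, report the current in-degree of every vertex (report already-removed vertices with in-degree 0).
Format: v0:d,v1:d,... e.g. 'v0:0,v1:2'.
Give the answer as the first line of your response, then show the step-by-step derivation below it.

v0:0,v1:1,v2:0,v3:0,v4:1

step 1: output 2; order=[2]; indeg=(0,2,0,0,2)
step 2: output 0; order=[2,0]; indeg=(0,1,0,0,1)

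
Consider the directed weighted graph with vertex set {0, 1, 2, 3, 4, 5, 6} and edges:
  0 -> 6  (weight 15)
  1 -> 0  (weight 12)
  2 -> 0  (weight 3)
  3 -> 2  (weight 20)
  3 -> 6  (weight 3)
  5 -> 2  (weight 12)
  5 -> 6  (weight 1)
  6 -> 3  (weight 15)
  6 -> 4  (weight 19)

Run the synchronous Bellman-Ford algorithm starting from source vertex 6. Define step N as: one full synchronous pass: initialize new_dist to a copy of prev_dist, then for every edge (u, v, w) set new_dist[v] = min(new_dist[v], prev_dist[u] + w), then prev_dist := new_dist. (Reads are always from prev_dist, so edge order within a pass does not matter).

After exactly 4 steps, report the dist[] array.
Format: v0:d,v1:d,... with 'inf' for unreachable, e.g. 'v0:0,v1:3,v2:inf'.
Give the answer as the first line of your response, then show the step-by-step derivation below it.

v0:38,v1:inf,v2:35,v3:15,v4:19,v5:inf,v6:0

step 1: dist = v0:inf,v1:inf,v2:inf,v3:15,v4:19,v5:inf,v6:0
step 2: dist = v0:inf,v1:inf,v2:35,v3:15,v4:19,v5:inf,v6:0
step 3: dist = v0:38,v1:inf,v2:35,v3:15,v4:19,v5:inf,v6:0
step 4: dist = v0:38,v1:inf,v2:35,v3:15,v4:19,v5:inf,v6:0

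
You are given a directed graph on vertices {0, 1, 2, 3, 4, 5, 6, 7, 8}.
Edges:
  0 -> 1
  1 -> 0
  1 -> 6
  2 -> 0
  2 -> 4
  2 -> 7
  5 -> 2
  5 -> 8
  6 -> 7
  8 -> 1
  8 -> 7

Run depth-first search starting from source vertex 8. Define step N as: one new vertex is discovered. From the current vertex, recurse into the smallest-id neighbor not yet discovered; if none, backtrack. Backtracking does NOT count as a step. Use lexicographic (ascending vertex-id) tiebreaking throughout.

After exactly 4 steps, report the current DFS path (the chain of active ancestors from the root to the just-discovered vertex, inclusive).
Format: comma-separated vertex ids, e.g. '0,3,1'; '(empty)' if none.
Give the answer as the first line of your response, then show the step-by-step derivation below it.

8,1,6

step 1: discover 8; path=8; order=8
step 2: discover 1; path=8>1; order=8,1
step 3: discover 0; path=8>1>0; order=8,1,0
step 4: discover 6; path=8>1>6; order=8,1,0,6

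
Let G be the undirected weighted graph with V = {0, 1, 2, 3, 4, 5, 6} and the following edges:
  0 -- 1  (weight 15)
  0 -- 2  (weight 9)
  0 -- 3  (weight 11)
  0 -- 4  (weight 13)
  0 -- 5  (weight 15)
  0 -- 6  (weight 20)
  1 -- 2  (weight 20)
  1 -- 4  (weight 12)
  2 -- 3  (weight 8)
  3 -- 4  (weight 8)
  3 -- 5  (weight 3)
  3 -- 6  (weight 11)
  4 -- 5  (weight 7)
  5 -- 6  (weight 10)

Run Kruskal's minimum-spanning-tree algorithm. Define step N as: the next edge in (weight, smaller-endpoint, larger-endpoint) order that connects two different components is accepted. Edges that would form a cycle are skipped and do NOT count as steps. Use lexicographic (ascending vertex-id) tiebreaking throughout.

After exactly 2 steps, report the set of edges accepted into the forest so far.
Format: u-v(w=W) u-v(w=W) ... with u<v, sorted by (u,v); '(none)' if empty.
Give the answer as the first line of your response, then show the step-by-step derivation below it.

3-5(w=3) 4-5(w=7)

step 1: add edge 3-5 (w=3); MST = {3-5(w=3)}
step 2: add edge 4-5 (w=7); MST = {3-5(w=3) 4-5(w=7)}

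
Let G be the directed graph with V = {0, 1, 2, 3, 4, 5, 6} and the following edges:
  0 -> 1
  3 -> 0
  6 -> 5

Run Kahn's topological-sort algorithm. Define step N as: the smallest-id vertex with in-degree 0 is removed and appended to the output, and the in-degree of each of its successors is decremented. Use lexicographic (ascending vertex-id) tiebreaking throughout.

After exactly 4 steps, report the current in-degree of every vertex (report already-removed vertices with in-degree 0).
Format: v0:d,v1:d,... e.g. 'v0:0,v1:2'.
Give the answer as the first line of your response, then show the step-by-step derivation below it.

v0:0,v1:0,v2:0,v3:0,v4:0,v5:1,v6:0

step 1: output 2; order=[2]; indeg=(1,1,0,0,0,1,0)
step 2: output 3; order=[2,3]; indeg=(0,1,0,0,0,1,0)
step 3: output 0; order=[2,3,0]; indeg=(0,0,0,0,0,1,0)
step 4: output 1; order=[2,3,0,1]; indeg=(0,0,0,0,0,1,0)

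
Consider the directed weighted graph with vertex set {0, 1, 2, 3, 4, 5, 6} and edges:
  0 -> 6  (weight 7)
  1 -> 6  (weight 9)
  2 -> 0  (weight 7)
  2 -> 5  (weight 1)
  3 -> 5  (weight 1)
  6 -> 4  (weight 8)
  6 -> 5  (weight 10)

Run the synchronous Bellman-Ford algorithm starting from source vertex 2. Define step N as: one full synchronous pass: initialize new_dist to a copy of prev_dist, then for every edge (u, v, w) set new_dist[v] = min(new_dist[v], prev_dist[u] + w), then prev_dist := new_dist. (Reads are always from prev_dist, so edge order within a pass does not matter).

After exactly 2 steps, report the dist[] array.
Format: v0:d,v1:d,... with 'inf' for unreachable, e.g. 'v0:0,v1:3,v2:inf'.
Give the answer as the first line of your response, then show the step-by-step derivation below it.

v0:7,v1:inf,v2:0,v3:inf,v4:inf,v5:1,v6:14

step 1: dist = v0:7,v1:inf,v2:0,v3:inf,v4:inf,v5:1,v6:inf
step 2: dist = v0:7,v1:inf,v2:0,v3:inf,v4:inf,v5:1,v6:14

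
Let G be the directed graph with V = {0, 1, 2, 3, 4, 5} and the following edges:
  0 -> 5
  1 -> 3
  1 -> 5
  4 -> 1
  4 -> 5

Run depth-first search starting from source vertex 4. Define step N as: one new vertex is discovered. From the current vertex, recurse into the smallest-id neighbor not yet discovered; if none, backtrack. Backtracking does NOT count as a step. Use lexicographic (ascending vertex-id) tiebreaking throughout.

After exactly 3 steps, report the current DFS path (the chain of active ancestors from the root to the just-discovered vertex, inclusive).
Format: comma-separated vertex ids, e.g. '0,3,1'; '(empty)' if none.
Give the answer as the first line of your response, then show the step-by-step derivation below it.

4,1,3

step 1: discover 4; path=4; order=4
step 2: discover 1; path=4>1; order=4,1
step 3: discover 3; path=4>1>3; order=4,1,3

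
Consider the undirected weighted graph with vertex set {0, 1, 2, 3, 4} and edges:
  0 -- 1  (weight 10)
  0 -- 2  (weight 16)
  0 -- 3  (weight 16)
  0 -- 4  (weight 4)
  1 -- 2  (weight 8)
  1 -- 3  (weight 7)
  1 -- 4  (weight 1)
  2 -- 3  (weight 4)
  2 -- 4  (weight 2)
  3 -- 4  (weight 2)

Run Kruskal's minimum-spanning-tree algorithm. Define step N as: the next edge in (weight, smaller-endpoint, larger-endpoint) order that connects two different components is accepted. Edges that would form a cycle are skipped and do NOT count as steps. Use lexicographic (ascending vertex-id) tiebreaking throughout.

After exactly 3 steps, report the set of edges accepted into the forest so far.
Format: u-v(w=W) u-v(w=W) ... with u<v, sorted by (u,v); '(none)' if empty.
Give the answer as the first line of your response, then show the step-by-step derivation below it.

1-4(w=1) 2-4(w=2) 3-4(w=2)

step 1: add edge 1-4 (w=1); MST = {1-4(w=1)}
step 2: add edge 2-4 (w=2); MST = {1-4(w=1) 2-4(w=2)}
step 3: add edge 3-4 (w=2); MST = {1-4(w=1) 2-4(w=2) 3-4(w=2)}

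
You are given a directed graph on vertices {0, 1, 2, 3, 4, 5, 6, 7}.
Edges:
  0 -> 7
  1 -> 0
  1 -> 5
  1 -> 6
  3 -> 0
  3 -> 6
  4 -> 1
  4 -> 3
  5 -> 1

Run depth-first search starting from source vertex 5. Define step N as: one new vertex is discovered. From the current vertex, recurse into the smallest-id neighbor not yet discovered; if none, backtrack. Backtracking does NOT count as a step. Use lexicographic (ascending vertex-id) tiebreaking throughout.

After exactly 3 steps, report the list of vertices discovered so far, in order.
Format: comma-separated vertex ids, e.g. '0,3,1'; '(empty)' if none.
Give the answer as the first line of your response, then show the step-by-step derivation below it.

5,1,0

step 1: discover 5; path=5; order=5
step 2: discover 1; path=5>1; order=5,1
step 3: discover 0; path=5>1>0; order=5,1,0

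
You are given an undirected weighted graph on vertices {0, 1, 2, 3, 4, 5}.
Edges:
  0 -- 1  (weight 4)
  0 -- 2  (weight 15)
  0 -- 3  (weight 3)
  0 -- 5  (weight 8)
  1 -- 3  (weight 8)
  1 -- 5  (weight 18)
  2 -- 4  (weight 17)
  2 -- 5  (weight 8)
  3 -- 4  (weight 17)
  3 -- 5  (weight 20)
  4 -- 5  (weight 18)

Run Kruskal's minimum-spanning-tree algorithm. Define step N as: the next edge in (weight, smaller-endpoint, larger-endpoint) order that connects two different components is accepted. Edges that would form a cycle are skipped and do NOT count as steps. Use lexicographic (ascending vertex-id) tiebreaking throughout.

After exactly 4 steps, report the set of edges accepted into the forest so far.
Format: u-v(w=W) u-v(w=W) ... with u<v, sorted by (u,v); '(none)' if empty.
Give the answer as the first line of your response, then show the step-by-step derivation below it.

0-1(w=4) 0-3(w=3) 0-5(w=8) 2-5(w=8)

step 1: add edge 0-3 (w=3); MST = {0-3(w=3)}
step 2: add edge 0-1 (w=4); MST = {0-1(w=4) 0-3(w=3)}
step 3: add edge 0-5 (w=8); MST = {0-1(w=4) 0-3(w=3) 0-5(w=8)}
step 4: add edge 2-5 (w=8); MST = {0-1(w=4) 0-3(w=3) 0-5(w=8) 2-5(w=8)}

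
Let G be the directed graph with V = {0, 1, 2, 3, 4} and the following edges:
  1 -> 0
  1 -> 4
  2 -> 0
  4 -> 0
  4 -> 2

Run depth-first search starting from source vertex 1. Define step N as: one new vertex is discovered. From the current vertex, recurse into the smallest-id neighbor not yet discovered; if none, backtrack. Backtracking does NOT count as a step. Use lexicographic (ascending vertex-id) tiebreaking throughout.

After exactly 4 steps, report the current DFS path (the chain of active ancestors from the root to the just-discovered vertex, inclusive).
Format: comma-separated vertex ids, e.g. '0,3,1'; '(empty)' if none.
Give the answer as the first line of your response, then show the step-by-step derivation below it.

1,4,2

step 1: discover 1; path=1; order=1
step 2: discover 0; path=1>0; order=1,0
step 3: discover 4; path=1>4; order=1,0,4
step 4: discover 2; path=1>4>2; order=1,0,4,2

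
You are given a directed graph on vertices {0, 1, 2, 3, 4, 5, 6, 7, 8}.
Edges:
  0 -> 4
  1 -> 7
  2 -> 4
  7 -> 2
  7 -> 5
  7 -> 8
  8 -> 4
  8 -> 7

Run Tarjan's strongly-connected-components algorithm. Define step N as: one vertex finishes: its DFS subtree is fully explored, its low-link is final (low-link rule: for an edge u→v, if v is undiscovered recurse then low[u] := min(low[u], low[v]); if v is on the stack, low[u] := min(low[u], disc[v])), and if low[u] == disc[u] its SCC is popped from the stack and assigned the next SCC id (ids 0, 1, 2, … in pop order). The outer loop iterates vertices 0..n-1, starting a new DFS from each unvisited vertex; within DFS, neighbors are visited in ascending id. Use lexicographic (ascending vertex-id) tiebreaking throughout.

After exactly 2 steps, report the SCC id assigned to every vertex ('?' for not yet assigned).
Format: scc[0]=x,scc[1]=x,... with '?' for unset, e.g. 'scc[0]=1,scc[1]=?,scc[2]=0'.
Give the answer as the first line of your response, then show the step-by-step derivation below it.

scc[0]=1,scc[1]=?,scc[2]=?,scc[3]=?,scc[4]=0,scc[5]=?,scc[6]=?,scc[7]=?,scc[8]=?

step 1: low=(low[0]=0,low[1]=?,low[2]=?,low[3]=?,low[4]=1,low[5]=?,low[6]=?,low[7]=?,low[8]=?); scc=(scc[0]=?,scc[1]=?,scc[2]=?,scc[3]=?,scc[4]=0,scc[5]=?,scc[6]=?,scc[7]=?,scc[8]=?)
step 2: low=(low[0]=0,low[1]=?,low[2]=?,low[3]=?,low[4]=1,low[5]=?,low[6]=?,low[7]=?,low[8]=?); scc=(scc[0]=1,scc[1]=?,scc[2]=?,scc[3]=?,scc[4]=0,scc[5]=?,scc[6]=?,scc[7]=?,scc[8]=?)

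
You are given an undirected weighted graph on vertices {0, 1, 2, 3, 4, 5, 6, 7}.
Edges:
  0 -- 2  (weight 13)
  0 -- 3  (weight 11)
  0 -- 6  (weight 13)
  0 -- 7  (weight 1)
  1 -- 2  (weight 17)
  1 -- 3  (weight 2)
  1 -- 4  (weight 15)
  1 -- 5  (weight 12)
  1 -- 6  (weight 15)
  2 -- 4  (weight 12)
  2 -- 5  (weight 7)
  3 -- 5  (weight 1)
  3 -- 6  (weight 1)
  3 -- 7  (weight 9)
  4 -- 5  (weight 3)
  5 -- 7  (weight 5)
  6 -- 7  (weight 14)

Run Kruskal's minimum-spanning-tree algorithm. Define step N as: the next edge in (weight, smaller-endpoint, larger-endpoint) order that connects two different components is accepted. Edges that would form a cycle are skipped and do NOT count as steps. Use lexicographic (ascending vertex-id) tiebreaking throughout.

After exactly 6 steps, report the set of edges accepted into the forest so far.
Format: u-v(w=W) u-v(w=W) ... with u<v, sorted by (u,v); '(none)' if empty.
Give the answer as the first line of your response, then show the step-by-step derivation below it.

0-7(w=1) 1-3(w=2) 3-5(w=1) 3-6(w=1) 4-5(w=3) 5-7(w=5)

step 1: add edge 0-7 (w=1); MST = {0-7(w=1)}
step 2: add edge 3-5 (w=1); MST = {0-7(w=1) 3-5(w=1)}
step 3: add edge 3-6 (w=1); MST = {0-7(w=1) 3-5(w=1) 3-6(w=1)}
step 4: add edge 1-3 (w=2); MST = {0-7(w=1) 1-3(w=2) 3-5(w=1) 3-6(w=1)}
step 5: add edge 4-5 (w=3); MST = {0-7(w=1) 1-3(w=2) 3-5(w=1) 3-6(w=1) 4-5(w=3)}
step 6: add edge 5-7 (w=5); MST = {0-7(w=1) 1-3(w=2) 3-5(w=1) 3-6(w=1) 4-5(w=3) 5-7(w=5)}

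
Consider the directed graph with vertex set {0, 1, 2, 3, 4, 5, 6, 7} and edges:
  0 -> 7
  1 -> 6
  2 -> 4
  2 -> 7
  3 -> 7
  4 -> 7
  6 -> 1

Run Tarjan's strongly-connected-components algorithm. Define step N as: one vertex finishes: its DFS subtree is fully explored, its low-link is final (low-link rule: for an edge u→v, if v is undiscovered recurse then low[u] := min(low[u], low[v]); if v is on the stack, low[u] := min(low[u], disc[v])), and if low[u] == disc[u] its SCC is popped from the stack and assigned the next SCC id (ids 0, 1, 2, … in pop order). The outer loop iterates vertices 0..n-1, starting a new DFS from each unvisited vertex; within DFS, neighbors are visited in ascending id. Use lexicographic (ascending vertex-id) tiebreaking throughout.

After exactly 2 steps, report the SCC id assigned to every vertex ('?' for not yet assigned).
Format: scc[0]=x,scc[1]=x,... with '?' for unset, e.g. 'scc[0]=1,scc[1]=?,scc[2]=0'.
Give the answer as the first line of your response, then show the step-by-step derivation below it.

scc[0]=1,scc[1]=?,scc[2]=?,scc[3]=?,scc[4]=?,scc[5]=?,scc[6]=?,scc[7]=0

step 1: low=(low[0]=0,low[1]=?,low[2]=?,low[3]=?,low[4]=?,low[5]=?,low[6]=?,low[7]=1); scc=(scc[0]=?,scc[1]=?,scc[2]=?,scc[3]=?,scc[4]=?,scc[5]=?,scc[6]=?,scc[7]=0)
step 2: low=(low[0]=0,low[1]=?,low[2]=?,low[3]=?,low[4]=?,low[5]=?,low[6]=?,low[7]=1); scc=(scc[0]=1,scc[1]=?,scc[2]=?,scc[3]=?,scc[4]=?,scc[5]=?,scc[6]=?,scc[7]=0)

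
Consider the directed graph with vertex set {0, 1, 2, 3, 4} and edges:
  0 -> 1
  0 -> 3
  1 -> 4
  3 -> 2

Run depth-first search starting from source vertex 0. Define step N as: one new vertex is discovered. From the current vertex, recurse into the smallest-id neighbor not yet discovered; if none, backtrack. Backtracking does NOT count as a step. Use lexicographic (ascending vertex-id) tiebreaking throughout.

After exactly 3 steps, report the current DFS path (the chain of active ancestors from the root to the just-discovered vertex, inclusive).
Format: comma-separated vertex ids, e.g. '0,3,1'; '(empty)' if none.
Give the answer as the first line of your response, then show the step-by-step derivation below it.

0,1,4

step 1: discover 0; path=0; order=0
step 2: discover 1; path=0>1; order=0,1
step 3: discover 4; path=0>1>4; order=0,1,4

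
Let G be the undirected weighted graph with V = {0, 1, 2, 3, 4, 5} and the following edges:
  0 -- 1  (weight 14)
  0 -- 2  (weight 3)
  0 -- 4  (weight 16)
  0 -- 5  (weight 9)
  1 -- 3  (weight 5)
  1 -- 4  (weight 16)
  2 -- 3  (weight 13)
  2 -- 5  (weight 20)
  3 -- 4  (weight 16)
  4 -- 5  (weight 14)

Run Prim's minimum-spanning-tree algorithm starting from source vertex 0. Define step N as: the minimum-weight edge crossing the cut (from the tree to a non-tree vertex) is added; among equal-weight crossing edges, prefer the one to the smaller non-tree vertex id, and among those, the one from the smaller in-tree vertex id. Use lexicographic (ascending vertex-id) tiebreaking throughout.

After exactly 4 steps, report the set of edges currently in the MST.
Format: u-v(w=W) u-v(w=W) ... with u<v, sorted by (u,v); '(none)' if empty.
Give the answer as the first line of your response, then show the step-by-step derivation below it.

0-2(w=3) 0-5(w=9) 1-3(w=5) 2-3(w=13)

step 1: add edge 0-2 (w=3); MST = {0-2(w=3)}
step 2: add edge 0-5 (w=9); MST = {0-2(w=3) 0-5(w=9)}
step 3: add edge 2-3 (w=13); MST = {0-2(w=3) 0-5(w=9) 2-3(w=13)}
step 4: add edge 1-3 (w=5); MST = {0-2(w=3) 0-5(w=9) 1-3(w=5) 2-3(w=13)}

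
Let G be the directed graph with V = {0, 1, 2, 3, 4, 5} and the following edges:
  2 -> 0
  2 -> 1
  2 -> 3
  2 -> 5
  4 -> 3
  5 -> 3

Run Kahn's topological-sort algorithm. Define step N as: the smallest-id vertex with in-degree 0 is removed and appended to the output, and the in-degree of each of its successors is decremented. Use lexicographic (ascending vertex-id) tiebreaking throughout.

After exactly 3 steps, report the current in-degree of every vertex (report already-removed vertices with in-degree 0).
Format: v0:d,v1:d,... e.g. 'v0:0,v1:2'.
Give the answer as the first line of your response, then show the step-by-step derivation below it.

v0:0,v1:0,v2:0,v3:2,v4:0,v5:0

step 1: output 2; order=[2]; indeg=(0,0,0,2,0,0)
step 2: output 0; order=[2,0]; indeg=(0,0,0,2,0,0)
step 3: output 1; order=[2,0,1]; indeg=(0,0,0,2,0,0)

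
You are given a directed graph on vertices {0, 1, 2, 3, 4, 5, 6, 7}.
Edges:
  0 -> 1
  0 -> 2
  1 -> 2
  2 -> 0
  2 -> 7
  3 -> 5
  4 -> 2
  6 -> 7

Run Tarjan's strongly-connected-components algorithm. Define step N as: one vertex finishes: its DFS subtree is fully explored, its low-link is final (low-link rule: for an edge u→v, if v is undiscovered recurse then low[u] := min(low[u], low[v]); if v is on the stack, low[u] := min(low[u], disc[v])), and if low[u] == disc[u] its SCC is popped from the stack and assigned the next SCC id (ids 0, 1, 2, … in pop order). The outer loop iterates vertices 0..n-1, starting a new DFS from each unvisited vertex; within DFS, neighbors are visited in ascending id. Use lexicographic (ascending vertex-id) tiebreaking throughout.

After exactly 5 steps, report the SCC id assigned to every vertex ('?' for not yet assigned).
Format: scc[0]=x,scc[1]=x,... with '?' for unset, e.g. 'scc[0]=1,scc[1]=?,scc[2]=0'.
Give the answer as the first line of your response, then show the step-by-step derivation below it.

scc[0]=1,scc[1]=1,scc[2]=1,scc[3]=?,scc[4]=?,scc[5]=2,scc[6]=?,scc[7]=0

step 1: low=(low[0]=0,low[1]=1,low[2]=0,low[3]=?,low[4]=?,low[5]=?,low[6]=?,low[7]=3); scc=(scc[0]=?,scc[1]=?,scc[2]=?,scc[3]=?,scc[4]=?,scc[5]=?,scc[6]=?,scc[7]=0)
step 2: low=(low[0]=0,low[1]=1,low[2]=0,low[3]=?,low[4]=?,low[5]=?,low[6]=?,low[7]=3); scc=(scc[0]=?,scc[1]=?,scc[2]=?,scc[3]=?,scc[4]=?,scc[5]=?,scc[6]=?,scc[7]=0)
step 3: low=(low[0]=0,low[1]=0,low[2]=0,low[3]=?,low[4]=?,low[5]=?,low[6]=?,low[7]=3); scc=(scc[0]=?,scc[1]=?,scc[2]=?,scc[3]=?,scc[4]=?,scc[5]=?,scc[6]=?,scc[7]=0)
step 4: low=(low[0]=0,low[1]=0,low[2]=0,low[3]=?,low[4]=?,low[5]=?,low[6]=?,low[7]=3); scc=(scc[0]=1,scc[1]=1,scc[2]=1,scc[3]=?,scc[4]=?,scc[5]=?,scc[6]=?,scc[7]=0)
step 5: low=(low[0]=0,low[1]=0,low[2]=0,low[3]=4,low[4]=?,low[5]=5,low[6]=?,low[7]=3); scc=(scc[0]=1,scc[1]=1,scc[2]=1,scc[3]=?,scc[4]=?,scc[5]=2,scc[6]=?,scc[7]=0)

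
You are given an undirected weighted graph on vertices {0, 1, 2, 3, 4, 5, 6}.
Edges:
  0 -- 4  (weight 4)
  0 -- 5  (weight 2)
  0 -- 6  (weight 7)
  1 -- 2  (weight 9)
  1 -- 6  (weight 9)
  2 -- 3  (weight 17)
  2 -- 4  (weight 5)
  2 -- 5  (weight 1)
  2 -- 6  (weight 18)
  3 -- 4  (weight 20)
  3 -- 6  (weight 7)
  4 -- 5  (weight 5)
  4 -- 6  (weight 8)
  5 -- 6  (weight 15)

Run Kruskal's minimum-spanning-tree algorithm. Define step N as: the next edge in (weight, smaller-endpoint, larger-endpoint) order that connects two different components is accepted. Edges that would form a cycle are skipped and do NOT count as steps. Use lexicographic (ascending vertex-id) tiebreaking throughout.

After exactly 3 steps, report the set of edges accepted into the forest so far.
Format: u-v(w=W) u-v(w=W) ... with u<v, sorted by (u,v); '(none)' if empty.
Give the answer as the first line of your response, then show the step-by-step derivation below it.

0-4(w=4) 0-5(w=2) 2-5(w=1)

step 1: add edge 2-5 (w=1); MST = {2-5(w=1)}
step 2: add edge 0-5 (w=2); MST = {0-5(w=2) 2-5(w=1)}
step 3: add edge 0-4 (w=4); MST = {0-4(w=4) 0-5(w=2) 2-5(w=1)}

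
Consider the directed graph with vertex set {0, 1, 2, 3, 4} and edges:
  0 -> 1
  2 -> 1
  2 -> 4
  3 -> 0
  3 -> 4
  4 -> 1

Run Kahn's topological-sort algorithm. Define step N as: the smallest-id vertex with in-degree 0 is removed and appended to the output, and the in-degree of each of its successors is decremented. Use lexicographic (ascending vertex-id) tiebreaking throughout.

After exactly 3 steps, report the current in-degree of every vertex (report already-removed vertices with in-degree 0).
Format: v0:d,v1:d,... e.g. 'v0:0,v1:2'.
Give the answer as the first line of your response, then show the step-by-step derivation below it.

v0:0,v1:1,v2:0,v3:0,v4:0

step 1: output 2; order=[2]; indeg=(1,2,0,0,1)
step 2: output 3; order=[2,3]; indeg=(0,2,0,0,0)
step 3: output 0; order=[2,3,0]; indeg=(0,1,0,0,0)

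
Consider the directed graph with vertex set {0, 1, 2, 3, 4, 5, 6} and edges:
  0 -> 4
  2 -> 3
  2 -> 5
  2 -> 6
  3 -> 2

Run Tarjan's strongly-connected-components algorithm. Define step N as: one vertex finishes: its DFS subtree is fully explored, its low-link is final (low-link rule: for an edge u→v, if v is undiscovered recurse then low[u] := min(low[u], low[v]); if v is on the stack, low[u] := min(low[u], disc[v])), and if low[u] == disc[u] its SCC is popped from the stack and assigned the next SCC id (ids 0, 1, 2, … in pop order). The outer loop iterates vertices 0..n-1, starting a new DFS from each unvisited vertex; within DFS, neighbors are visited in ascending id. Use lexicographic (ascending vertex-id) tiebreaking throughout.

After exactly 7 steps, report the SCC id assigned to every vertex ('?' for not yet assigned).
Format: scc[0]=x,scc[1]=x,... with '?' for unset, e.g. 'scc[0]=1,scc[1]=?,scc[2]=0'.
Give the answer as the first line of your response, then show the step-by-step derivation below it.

scc[0]=1,scc[1]=2,scc[2]=5,scc[3]=5,scc[4]=0,scc[5]=3,scc[6]=4

step 1: low=(low[0]=0,low[1]=?,low[2]=?,low[3]=?,low[4]=1,low[5]=?,low[6]=?); scc=(scc[0]=?,scc[1]=?,scc[2]=?,scc[3]=?,scc[4]=0,scc[5]=?,scc[6]=?)
step 2: low=(low[0]=0,low[1]=?,low[2]=?,low[3]=?,low[4]=1,low[5]=?,low[6]=?); scc=(scc[0]=1,scc[1]=?,scc[2]=?,scc[3]=?,scc[4]=0,scc[5]=?,scc[6]=?)
step 3: low=(low[0]=0,low[1]=2,low[2]=?,low[3]=?,low[4]=1,low[5]=?,low[6]=?); scc=(scc[0]=1,scc[1]=2,scc[2]=?,scc[3]=?,scc[4]=0,scc[5]=?,scc[6]=?)
step 4: low=(low[0]=0,low[1]=2,low[2]=3,low[3]=3,low[4]=1,low[5]=?,low[6]=?); scc=(scc[0]=1,scc[1]=2,scc[2]=?,scc[3]=?,scc[4]=0,scc[5]=?,scc[6]=?)
step 5: low=(low[0]=0,low[1]=2,low[2]=3,low[3]=3,low[4]=1,low[5]=5,low[6]=?); scc=(scc[0]=1,scc[1]=2,scc[2]=?,scc[3]=?,scc[4]=0,scc[5]=3,scc[6]=?)
step 6: low=(low[0]=0,low[1]=2,low[2]=3,low[3]=3,low[4]=1,low[5]=5,low[6]=6); scc=(scc[0]=1,scc[1]=2,scc[2]=?,scc[3]=?,scc[4]=0,scc[5]=3,scc[6]=4)
step 7: low=(low[0]=0,low[1]=2,low[2]=3,low[3]=3,low[4]=1,low[5]=5,low[6]=6); scc=(scc[0]=1,scc[1]=2,scc[2]=5,scc[3]=5,scc[4]=0,scc[5]=3,scc[6]=4)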